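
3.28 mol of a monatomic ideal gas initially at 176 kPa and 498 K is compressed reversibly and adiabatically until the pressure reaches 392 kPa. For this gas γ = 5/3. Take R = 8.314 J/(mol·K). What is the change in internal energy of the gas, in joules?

V₁ = nRT₁/P₁ = 3.28×8.314×498/176 = 77.2 L.
Adiabatic: T₂/T₁ = (P₂/P₁)^((γ−1)/γ) ⇒ T₂ = 498×(2.23)^0.400 = 686 K; V₂ = 47.7 L.
For an ideal gas ΔU = nCvΔT with Cv = (3/2)R = 12.5 J/(mol·K).
ΔU = 3.28×12.5×(686−498) = 7690 J.

7690 J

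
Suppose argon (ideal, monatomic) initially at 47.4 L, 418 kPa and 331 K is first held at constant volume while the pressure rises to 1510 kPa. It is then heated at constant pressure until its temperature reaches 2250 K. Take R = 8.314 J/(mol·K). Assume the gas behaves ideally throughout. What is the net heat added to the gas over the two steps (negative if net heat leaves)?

235000 J

n = P₁V₁/(RT₁) = 418×47.4/(8.314×331) = 7.20 mol.
Step 1 — Isochoric: V stays 47.4 L; P/T = const ⇒ T₂ = 1200 K, P₂ = 1510 kPa.
W = 0 (no volume change).
ΔU = nCvΔT = 7.20×12.5×(1200−331) = 77600 J.
Q = ΔU = 77600 J.
State after step 1: P = 1510 kPa, V = 47.4 L, T = 1200 K.
Step 2 — Isobaric: P stays 1510 kPa; V/T = const ⇒ T₂ = 2250 K, V₂ = 89.2 L.
W = PΔV = 1510×(89.2−47.4) kPa·L = 63100 J.
ΔU = nCvΔT = 7.20×12.5×(2250−1200) = 94700 J.
Q = ΔU + W = nCpΔT = 158000 J.
Net over both steps: W = 63100 J, Q = 235000 J, ΔU = 172000 J.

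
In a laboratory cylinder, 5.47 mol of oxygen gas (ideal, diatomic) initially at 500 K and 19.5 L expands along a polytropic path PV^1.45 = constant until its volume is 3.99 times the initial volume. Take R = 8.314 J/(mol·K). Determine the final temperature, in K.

P₁ = nRT₁/V₁ = 5.47×8.314×500/19.5 = 1170 kPa.
Polytropic n=1.45: T₂ = T₁(V₁/V₂)^(n−1) = 500×(0.251)^0.45 = 268 K; P₂ = P₁(V₁/V₂)^n = 157 kPa.

268 K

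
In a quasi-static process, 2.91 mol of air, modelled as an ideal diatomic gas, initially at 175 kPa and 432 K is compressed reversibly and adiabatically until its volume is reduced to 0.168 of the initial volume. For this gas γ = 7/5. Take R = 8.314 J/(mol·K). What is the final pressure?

V₁ = nRT₁/P₁ = 2.91×8.314×432/175 = 59.7 L.
Adiabatic: TV^(γ−1) = const ⇒ T₂ = 432×(5.95)^0.400 = 882 K; PV^γ = const ⇒ P₂ = 2130 kPa.

2130 kPa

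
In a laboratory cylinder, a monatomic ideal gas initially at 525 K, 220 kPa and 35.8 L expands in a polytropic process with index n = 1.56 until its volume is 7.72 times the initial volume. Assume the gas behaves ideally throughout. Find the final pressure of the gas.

9.07 kPa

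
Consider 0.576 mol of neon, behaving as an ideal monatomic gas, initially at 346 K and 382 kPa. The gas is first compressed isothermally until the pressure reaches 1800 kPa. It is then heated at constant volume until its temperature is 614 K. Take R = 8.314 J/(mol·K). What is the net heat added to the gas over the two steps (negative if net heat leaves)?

-643 J

V₁ = nRT₁/P₁ = 0.576×8.314×346/382 = 4.34 L.
Step 1 — Isothermal: T stays 346 K; PV = const ⇒ V₂ = 0.921 L, P₂ = 1800 kPa.
ΔU = 0 (ideal gas, T constant).
W = nRT ln(V₂/V₁) = 0.576×8.314×346×ln(0.212) = -2570 J.
Q = ΔU + W = -2570 J.
State after step 1: P = 1800 kPa, V = 0.921 L, T = 346 K.
Step 2 — Isochoric: V stays 0.921 L; P/T = const ⇒ T₂ = 614 K, P₂ = 3190 kPa.
W = 0 (no volume change).
ΔU = nCvΔT = 0.576×12.5×(614−346) = 1930 J.
Q = ΔU = 1930 J.
Net over both steps: W = -2570 J, Q = -643 J, ΔU = 1930 J.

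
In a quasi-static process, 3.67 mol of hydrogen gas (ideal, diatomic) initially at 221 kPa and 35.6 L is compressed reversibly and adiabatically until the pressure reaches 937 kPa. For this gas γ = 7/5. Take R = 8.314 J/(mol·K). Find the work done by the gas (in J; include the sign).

T₁ = P₁V₁/(nR) = 221×35.6/(3.67×8.314) = 258 K.
Adiabatic: T₂/T₁ = (P₂/P₁)^((γ−1)/γ) ⇒ T₂ = 258×(4.24)^0.286 = 390 K; V₂ = 12.7 L.
ΔU = nCvΔT = 3.67×20.8×(390−258) = 10000 J.
Q = 0 for an adiabatic process, so W = −ΔU = -10000 J.

-10000 J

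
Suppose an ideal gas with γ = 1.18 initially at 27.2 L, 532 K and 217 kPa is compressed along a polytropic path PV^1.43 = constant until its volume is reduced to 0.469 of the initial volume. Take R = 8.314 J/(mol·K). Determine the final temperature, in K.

737 K

Polytropic n=1.43: T₂ = T₁(V₁/V₂)^(n−1) = 532×(2.13)^0.43 = 737 K; P₂ = P₁(V₁/V₂)^n = 641 kPa.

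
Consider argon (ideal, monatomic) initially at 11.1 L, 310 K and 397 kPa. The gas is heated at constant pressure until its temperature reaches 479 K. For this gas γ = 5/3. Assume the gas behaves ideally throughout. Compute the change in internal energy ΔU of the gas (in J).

3600 J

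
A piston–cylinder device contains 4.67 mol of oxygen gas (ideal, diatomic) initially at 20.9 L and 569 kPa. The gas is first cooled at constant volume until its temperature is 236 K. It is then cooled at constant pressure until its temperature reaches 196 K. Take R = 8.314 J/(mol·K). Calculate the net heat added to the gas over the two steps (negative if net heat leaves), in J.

-12300 J

T₁ = P₁V₁/(nR) = 569×20.9/(4.67×8.314) = 306 K.
Step 1 — Isochoric: V stays 20.9 L; P/T = const ⇒ T₂ = 236 K, P₂ = 438 kPa.
W = 0 (no volume change).
ΔU = nCvΔT = 4.67×20.8×(236−306) = -6820 J.
Q = ΔU = -6820 J.
State after step 1: P = 438 kPa, V = 20.9 L, T = 236 K.
Step 2 — Isobaric: P stays 438 kPa; V/T = const ⇒ T₂ = 196 K, V₂ = 17.4 L.
W = PΔV = 438×(17.4−20.9) kPa·L = -1550 J.
ΔU = nCvΔT = 4.67×20.8×(196−236) = -3880 J.
Q = ΔU + W = nCpΔT = -5440 J.
Net over both steps: W = -1550 J, Q = -12300 J, ΔU = -10700 J.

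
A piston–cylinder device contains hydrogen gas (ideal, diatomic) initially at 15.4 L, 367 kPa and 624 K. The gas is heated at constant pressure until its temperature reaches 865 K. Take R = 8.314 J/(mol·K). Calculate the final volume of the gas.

21.3 L

Isobaric: P stays 367 kPa; V/T = const ⇒ T₂ = 865 K, V₂ = 21.3 L.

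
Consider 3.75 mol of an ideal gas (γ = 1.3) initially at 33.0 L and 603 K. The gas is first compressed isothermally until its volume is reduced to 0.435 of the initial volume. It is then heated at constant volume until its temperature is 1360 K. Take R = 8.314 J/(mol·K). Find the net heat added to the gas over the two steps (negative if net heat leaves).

P₁ = nRT₁/V₁ = 3.75×8.314×603/33.0 = 570 kPa.
Step 1 — Isothermal: T stays 603 K; PV = const ⇒ V₂ = 14.4 L, P₂ = 1310 kPa.
ΔU = 0 (ideal gas, T constant).
W = nRT ln(V₂/V₁) = 3.75×8.314×603×ln(0.435) = -15600 J.
Q = ΔU + W = -15600 J.
State after step 1: P = 1310 kPa, V = 14.4 L, T = 603 K.
Step 2 — Isochoric: V stays 14.4 L; P/T = const ⇒ T₂ = 1360 K, P₂ = 2950 kPa.
W = 0 (no volume change).
ΔU = nCvΔT = 3.75×27.7×(1360−603) = 78700 J.
Q = ΔU = 78700 J.
Net over both steps: W = -15600 J, Q = 63000 J, ΔU = 78700 J.

63000 J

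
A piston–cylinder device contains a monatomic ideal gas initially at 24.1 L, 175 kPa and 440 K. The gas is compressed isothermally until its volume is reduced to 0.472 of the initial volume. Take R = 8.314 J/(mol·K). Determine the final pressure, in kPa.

Isothermal: T stays 440 K; PV = const ⇒ V₂ = 11.4 L, P₂ = 371 kPa.

371 kPa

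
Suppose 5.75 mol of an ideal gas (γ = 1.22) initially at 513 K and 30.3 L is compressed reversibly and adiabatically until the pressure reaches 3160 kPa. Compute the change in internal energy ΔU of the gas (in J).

P₁ = nRT₁/V₁ = 5.75×8.314×513/30.3 = 809 kPa.
Adiabatic: T₂/T₁ = (P₂/P₁)^((γ−1)/γ) ⇒ T₂ = 513×(3.90)^0.180 = 656 K; V₂ = 9.92 L.
For an ideal gas ΔU = nCvΔT with Cv = R/(γ−1) = 37.8 J/(mol·K).
ΔU = 5.75×37.8×(656−513) = 31000 J.

31000 J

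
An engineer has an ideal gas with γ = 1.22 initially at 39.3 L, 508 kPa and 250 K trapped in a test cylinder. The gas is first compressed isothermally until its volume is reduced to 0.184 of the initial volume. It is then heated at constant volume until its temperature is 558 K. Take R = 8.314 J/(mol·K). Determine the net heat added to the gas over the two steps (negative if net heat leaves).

78000 J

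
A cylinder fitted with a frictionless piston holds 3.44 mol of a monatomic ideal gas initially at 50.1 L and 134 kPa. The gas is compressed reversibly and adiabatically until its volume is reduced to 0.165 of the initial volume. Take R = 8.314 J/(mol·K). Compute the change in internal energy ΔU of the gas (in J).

T₁ = P₁V₁/(nR) = 134×50.1/(3.44×8.314) = 235 K.
Adiabatic: TV^(γ−1) = const ⇒ T₂ = 235×(6.06)^0.667 = 780 K; PV^γ = const ⇒ P₂ = 2700 kPa.
For an ideal gas ΔU = nCvΔT with Cv = (3/2)R = 12.5 J/(mol·K).
ΔU = 3.44×12.5×(780−235) = 23400 J.

23400 J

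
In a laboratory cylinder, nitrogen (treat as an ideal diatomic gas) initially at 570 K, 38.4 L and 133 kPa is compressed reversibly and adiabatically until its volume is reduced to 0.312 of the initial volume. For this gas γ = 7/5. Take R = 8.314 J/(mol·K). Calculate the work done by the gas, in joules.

n = P₁V₁/(RT₁) = 133×38.4/(8.314×570) = 1.08 mol.
Adiabatic: TV^(γ−1) = const ⇒ T₂ = 570×(3.21)^0.400 = 908 K; PV^γ = const ⇒ P₂ = 679 kPa.
ΔU = nCvΔT = 1.08×20.8×(908−570) = 7580 J.
Q = 0 for an adiabatic process, so W = −ΔU = -7580 J.

-7580 J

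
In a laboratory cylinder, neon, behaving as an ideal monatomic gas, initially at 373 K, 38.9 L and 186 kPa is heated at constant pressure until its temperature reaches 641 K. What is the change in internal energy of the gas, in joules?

n = P₁V₁/(RT₁) = 186×38.9/(8.314×373) = 2.33 mol.
Isobaric: P stays 186 kPa; V/T = const ⇒ T₂ = 641 K, V₂ = 66.8 L.
For an ideal gas ΔU = nCvΔT with Cv = (3/2)R = 12.5 J/(mol·K).
ΔU = 2.33×12.5×(641−373) = 7800 J.

7800 J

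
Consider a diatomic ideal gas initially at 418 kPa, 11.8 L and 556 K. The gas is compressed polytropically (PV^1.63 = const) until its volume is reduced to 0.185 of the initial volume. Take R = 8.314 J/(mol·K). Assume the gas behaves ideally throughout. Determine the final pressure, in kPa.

Polytropic n=1.63: T₂ = T₁(V₁/V₂)^(n−1) = 556×(5.41)^0.63 = 1610 K; P₂ = P₁(V₁/V₂)^n = 6540 kPa.

6540 kPa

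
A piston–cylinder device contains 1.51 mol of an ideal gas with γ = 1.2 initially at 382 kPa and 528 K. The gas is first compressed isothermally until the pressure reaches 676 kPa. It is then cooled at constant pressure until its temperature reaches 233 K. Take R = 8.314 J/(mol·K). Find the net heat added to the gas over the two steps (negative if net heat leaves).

V₁ = nRT₁/P₁ = 1.51×8.314×528/382 = 17.4 L.
Step 1 — Isothermal: T stays 528 K; PV = const ⇒ V₂ = 9.81 L, P₂ = 676 kPa.
ΔU = 0 (ideal gas, T constant).
W = nRT ln(V₂/V₁) = 1.51×8.314×528×ln(0.565) = -3780 J.
Q = ΔU + W = -3780 J.
State after step 1: P = 676 kPa, V = 9.81 L, T = 528 K.
Step 2 — Isobaric: P stays 676 kPa; V/T = const ⇒ T₂ = 233 K, V₂ = 4.33 L.
W = PΔV = 676×(4.33−9.81) kPa·L = -3700 J.
ΔU = nCvΔT = 1.51×41.6×(233−528) = -18500 J.
Q = ΔU + W = nCpΔT = -22200 J.
Net over both steps: W = -7490 J, Q = -26000 J, ΔU = -18500 J.

-26000 J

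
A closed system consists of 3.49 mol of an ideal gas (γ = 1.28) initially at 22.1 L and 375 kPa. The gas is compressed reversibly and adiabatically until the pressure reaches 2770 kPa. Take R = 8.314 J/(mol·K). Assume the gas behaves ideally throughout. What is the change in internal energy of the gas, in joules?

T₁ = P₁V₁/(nR) = 375×22.1/(3.49×8.314) = 286 K.
Adiabatic: T₂/T₁ = (P₂/P₁)^((γ−1)/γ) ⇒ T₂ = 286×(7.39)^0.219 = 442 K; V₂ = 4.63 L.
For an ideal gas ΔU = nCvΔT with Cv = R/(γ−1) = 29.7 J/(mol·K).
ΔU = 3.49×29.7×(442−286) = 16200 J.

16200 J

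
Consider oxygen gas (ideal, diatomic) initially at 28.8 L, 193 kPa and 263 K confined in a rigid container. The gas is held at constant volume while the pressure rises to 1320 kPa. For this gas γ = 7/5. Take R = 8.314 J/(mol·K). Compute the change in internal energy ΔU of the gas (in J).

81100 J

n = P₁V₁/(RT₁) = 193×28.8/(8.314×263) = 2.54 mol.
Isochoric: V stays 28.8 L; P/T = const ⇒ T₂ = 1800 K, P₂ = 1320 kPa.
For an ideal gas ΔU = nCvΔT with Cv = (5/2)R = 20.8 J/(mol·K).
ΔU = 2.54×20.8×(1800−263) = 81100 J.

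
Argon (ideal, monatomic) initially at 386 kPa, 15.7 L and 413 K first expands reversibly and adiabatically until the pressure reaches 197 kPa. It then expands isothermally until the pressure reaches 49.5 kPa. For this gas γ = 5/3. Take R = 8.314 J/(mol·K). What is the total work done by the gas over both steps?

8540 J

n = P₁V₁/(RT₁) = 386×15.7/(8.314×413) = 1.76 mol.
Step 1 — Adiabatic: T₂/T₁ = (P₂/P₁)^((γ−1)/γ) ⇒ T₂ = 413×(0.510)^0.400 = 316 K; V₂ = 23.5 L.
ΔU = nCvΔT = 1.76×12.5×(316−413) = -2140 J.
Q = 0 for an adiabatic process, so W = −ΔU = 2140 J.
State after step 1: P = 197 kPa, V = 23.5 L, T = 316 K.
Step 2 — Isothermal: T stays 316 K; PV = const ⇒ V₂ = 93.5 L, P₂ = 49.5 kPa.
ΔU = 0 (ideal gas, T constant).
W = nRT ln(V₂/V₁) = 1.76×8.314×316×ln(3.98) = 6400 J.
Q = ΔU + W = 6400 J.
Net over both steps: W = 8540 J, Q = 6400 J, ΔU = -2140 J.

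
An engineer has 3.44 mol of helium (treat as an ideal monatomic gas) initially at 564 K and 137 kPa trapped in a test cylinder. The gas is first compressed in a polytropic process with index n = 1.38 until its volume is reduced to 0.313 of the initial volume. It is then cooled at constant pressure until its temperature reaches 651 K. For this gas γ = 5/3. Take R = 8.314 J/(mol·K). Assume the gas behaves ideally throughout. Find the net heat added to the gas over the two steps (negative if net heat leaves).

-26300 J

V₁ = nRT₁/P₁ = 3.44×8.314×564/137 = 118 L.
Step 1 — Polytropic n=1.38: T₂ = T₁(V₁/V₂)^(n−1) = 564×(3.19)^0.38 = 877 K; P₂ = P₁(V₁/V₂)^n = 681 kPa.
W = (P₁V₁−P₂V₂)/(n−1) = (137×118−681×36.9)/0.38 = -23600 J.
ΔU = nCvΔT = 3.44×12.5×(877−564) = 13400 J.
Q = ΔU + W = -10100 J.
State after step 1: P = 681 kPa, V = 36.9 L, T = 877 K.
Step 2 — Isobaric: P stays 681 kPa; V/T = const ⇒ T₂ = 651 K, V₂ = 27.4 L.
W = PΔV = 681×(27.4−36.9) kPa·L = -6460 J.
ΔU = nCvΔT = 3.44×12.5×(651−877) = -9690 J.
Q = ΔU + W = nCpΔT = -16200 J.
Net over both steps: W = -30000 J, Q = -26300 J, ΔU = 3730 J.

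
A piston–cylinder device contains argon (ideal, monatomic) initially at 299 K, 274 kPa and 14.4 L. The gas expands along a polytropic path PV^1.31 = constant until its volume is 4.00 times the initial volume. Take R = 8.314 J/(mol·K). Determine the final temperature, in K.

Polytropic n=1.31: T₂ = T₁(V₁/V₂)^(n−1) = 299×(0.250)^0.31 = 195 K; P₂ = P₁(V₁/V₂)^n = 44.6 kPa.

195 K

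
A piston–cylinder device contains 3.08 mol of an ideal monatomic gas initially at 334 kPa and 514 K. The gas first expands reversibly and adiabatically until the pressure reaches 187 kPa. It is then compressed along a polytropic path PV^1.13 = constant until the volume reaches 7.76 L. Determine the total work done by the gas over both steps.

V₁ = nRT₁/P₁ = 3.08×8.314×514/334 = 39.4 L.
Step 1 — Adiabatic: T₂/T₁ = (P₂/P₁)^((γ−1)/γ) ⇒ T₂ = 514×(0.560)^0.400 = 408 K; V₂ = 55.8 L.
ΔU = nCvΔT = 3.08×12.5×(408−514) = -4090 J.
Q = 0 for an adiabatic process, so W = −ΔU = 4090 J.
State after step 1: P = 187 kPa, V = 55.8 L, T = 408 K.
Step 2 — Polytropic n=1.13: T₂ = T₁(V₁/V₂)^(n−1) = 408×(7.19)^0.13 = 527 K; P₂ = P₁(V₁/V₂)^n = 1740 kPa.
W = (P₁V₁−P₂V₂)/(n−1) = (187×55.8−1740×7.76)/0.13 = -23500 J.
ΔU = nCvΔT = 3.08×12.5×(527−408) = 4580 J.
Q = ΔU + W = -18900 J.
Net over both steps: W = -19400 J, Q = -18900 J, ΔU = 489 J.

-19400 J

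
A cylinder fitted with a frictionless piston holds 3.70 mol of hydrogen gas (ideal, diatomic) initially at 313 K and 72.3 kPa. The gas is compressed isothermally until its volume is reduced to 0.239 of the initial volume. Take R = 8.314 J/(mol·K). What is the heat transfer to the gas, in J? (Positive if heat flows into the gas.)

-13800 J

V₁ = nRT₁/P₁ = 3.70×8.314×313/72.3 = 133 L.
Isothermal: T stays 313 K; PV = const ⇒ V₂ = 31.8 L, P₂ = 303 kPa.
ΔU = 0 (ideal gas, T constant).
W = nRT ln(V₂/V₁) = 3.70×8.314×313×ln(0.239) = -13800 J.
Q = ΔU + W = -13800 J.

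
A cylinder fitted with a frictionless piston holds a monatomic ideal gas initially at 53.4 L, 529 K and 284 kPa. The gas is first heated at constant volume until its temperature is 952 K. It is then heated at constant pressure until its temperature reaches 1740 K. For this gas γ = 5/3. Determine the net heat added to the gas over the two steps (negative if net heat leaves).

n = P₁V₁/(RT₁) = 284×53.4/(8.314×529) = 3.45 mol.
Step 1 — Isochoric: V stays 53.4 L; P/T = const ⇒ T₂ = 952 K, P₂ = 511 kPa.
W = 0 (no volume change).
ΔU = nCvΔT = 3.45×12.5×(952−529) = 18200 J.
Q = ΔU = 18200 J.
State after step 1: P = 511 kPa, V = 53.4 L, T = 952 K.
Step 2 — Isobaric: P stays 511 kPa; V/T = const ⇒ T₂ = 1740 K, V₂ = 97.6 L.
W = PΔV = 511×(97.6−53.4) kPa·L = 22600 J.
ΔU = nCvΔT = 3.45×12.5×(1740−952) = 33900 J.
Q = ΔU + W = nCpΔT = 56500 J.
Net over both steps: W = 22600 J, Q = 74700 J, ΔU = 52100 J.

74700 J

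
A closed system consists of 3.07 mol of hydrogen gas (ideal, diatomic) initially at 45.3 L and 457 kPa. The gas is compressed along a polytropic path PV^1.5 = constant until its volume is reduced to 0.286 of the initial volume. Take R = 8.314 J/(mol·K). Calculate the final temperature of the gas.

T₁ = P₁V₁/(nR) = 457×45.3/(3.07×8.314) = 811 K.
Polytropic n=1.5: T₂ = T₁(V₁/V₂)^(n−1) = 811×(3.50)^0.50 = 1520 K; P₂ = P₁(V₁/V₂)^n = 2990 kPa.

1520 K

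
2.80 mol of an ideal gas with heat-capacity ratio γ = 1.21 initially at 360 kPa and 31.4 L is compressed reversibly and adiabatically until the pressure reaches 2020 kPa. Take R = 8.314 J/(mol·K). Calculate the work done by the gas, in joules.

-18800 J

T₁ = P₁V₁/(nR) = 360×31.4/(2.80×8.314) = 486 K.
Adiabatic: T₂/T₁ = (P₂/P₁)^((γ−1)/γ) ⇒ T₂ = 486×(5.61)^0.174 = 655 K; V₂ = 7.55 L.
ΔU = nCvΔT = 2.80×39.6×(655−486) = 18800 J.
Q = 0 for an adiabatic process, so W = −ΔU = -18800 J.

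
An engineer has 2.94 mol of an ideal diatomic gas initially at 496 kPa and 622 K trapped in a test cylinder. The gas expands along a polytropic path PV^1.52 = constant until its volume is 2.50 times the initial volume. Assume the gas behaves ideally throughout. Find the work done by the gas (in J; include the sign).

11100 J

V₁ = nRT₁/P₁ = 2.94×8.314×622/496 = 30.7 L.
Polytropic n=1.52: T₂ = T₁(V₁/V₂)^(n−1) = 622×(0.400)^0.52 = 386 K; P₂ = P₁(V₁/V₂)^n = 123 kPa.
W = (P₁V₁−P₂V₂)/(n−1) = (496×30.7−123×76.6)/0.52 = 11100 J.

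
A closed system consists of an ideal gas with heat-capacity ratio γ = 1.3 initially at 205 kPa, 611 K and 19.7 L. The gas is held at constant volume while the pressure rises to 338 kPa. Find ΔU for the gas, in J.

8730 J

n = P₁V₁/(RT₁) = 205×19.7/(8.314×611) = 0.795 mol.
Isochoric: V stays 19.7 L; P/T = const ⇒ T₂ = 1010 K, P₂ = 338 kPa.
For an ideal gas ΔU = nCvΔT with Cv = R/(γ−1) = 27.7 J/(mol·K).
ΔU = 0.795×27.7×(1010−611) = 8730 J.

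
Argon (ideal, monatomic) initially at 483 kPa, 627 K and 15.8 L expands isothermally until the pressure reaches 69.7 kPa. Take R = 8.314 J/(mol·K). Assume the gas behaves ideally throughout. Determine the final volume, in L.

109 L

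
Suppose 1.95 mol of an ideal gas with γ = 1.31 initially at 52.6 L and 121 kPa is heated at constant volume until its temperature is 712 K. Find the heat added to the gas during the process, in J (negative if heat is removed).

16700 J

T₁ = P₁V₁/(nR) = 121×52.6/(1.95×8.314) = 393 K.
Isochoric: V stays 52.6 L; P/T = const ⇒ T₂ = 712 K, P₂ = 219 kPa.
W = 0 (no volume change).
ΔU = nCvΔT = 1.95×26.8×(712−393) = 16700 J.
Q = ΔU = 16700 J.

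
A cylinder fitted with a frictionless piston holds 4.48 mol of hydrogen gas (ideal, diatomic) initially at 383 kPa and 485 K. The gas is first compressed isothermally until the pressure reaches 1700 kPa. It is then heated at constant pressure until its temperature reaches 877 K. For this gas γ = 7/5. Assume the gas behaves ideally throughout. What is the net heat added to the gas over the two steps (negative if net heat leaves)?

V₁ = nRT₁/P₁ = 4.48×8.314×485/383 = 47.2 L.
Step 1 — Isothermal: T stays 485 K; PV = const ⇒ V₂ = 10.6 L, P₂ = 1700 kPa.
ΔU = 0 (ideal gas, T constant).
W = nRT ln(V₂/V₁) = 4.48×8.314×485×ln(0.225) = -26900 J.
Q = ΔU + W = -26900 J.
State after step 1: P = 1700 kPa, V = 10.6 L, T = 485 K.
Step 2 — Isobaric: P stays 1700 kPa; V/T = const ⇒ T₂ = 877 K, V₂ = 19.2 L.
W = PΔV = 1700×(19.2−10.6) kPa·L = 14600 J.
ΔU = nCvΔT = 4.48×20.8×(877−485) = 36500 J.
Q = ΔU + W = nCpΔT = 51100 J.
Net over both steps: W = -12300 J, Q = 24200 J, ΔU = 36500 J.

24200 J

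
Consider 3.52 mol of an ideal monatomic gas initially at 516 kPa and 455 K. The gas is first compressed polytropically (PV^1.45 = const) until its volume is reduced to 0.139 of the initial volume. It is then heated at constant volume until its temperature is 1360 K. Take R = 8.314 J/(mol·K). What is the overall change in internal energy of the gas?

V₁ = nRT₁/P₁ = 3.52×8.314×455/516 = 25.8 L.
Step 1 — Polytropic n=1.45: T₂ = T₁(V₁/V₂)^(n−1) = 455×(7.19)^0.45 = 1110 K; P₂ = P₁(V₁/V₂)^n = 9020 kPa.
W = (P₁V₁−P₂V₂)/(n−1) = (516×25.8−9020×3.59)/0.45 = -42300 J.
ΔU = nCvΔT = 3.52×12.5×(1110−455) = 28600 J.
Q = ΔU + W = -13800 J.
State after step 1: P = 9020 kPa, V = 3.59 L, T = 1110 K.
Step 2 — Isochoric: V stays 3.59 L; P/T = const ⇒ T₂ = 1360 K, P₂ = 11100 kPa.
W = 0 (no volume change).
ΔU = nCvΔT = 3.52×12.5×(1360−1110) = 11200 J.
Q = ΔU = 11200 J.
Net over both steps: W = -42300 J, Q = -2590 J, ΔU = 39700 J.

39700 J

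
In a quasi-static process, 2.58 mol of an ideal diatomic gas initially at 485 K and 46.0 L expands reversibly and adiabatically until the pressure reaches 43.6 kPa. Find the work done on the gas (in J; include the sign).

P₁ = nRT₁/V₁ = 2.58×8.314×485/46.0 = 226 kPa.
Adiabatic: T₂/T₁ = (P₂/P₁)^((γ−1)/γ) ⇒ T₂ = 485×(0.193)^0.286 = 303 K; V₂ = 149 L.
ΔU = nCvΔT = 2.58×20.8×(303−485) = -9760 J.
Q = 0 for an adiabatic process, so W = −ΔU = 9760 J.
Work done on the gas = −W_by = -9760 J.

-9760 J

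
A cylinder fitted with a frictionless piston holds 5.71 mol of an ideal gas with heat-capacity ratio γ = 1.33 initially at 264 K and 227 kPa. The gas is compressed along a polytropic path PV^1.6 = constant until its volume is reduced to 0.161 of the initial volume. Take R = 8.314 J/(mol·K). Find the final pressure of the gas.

4220 kPa

V₁ = nRT₁/P₁ = 5.71×8.314×264/227 = 55.2 L.
Polytropic n=1.6: T₂ = T₁(V₁/V₂)^(n−1) = 264×(6.21)^0.60 = 790 K; P₂ = P₁(V₁/V₂)^n = 4220 kPa.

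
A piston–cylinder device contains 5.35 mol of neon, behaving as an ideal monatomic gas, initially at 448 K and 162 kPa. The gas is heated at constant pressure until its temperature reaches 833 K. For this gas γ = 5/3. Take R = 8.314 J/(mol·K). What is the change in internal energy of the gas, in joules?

25700 J

V₁ = nRT₁/P₁ = 5.35×8.314×448/162 = 123 L.
Isobaric: P stays 162 kPa; V/T = const ⇒ T₂ = 833 K, V₂ = 229 L.
For an ideal gas ΔU = nCvΔT with Cv = (3/2)R = 12.5 J/(mol·K).
ΔU = 5.35×12.5×(833−448) = 25700 J.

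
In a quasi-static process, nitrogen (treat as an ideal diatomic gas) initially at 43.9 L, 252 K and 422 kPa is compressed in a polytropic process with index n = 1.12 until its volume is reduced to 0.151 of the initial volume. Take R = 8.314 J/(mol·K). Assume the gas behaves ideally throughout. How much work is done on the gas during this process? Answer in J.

39300 J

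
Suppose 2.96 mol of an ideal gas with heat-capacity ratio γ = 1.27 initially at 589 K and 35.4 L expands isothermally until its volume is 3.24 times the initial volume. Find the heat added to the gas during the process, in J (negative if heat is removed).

P₁ = nRT₁/V₁ = 2.96×8.314×589/35.4 = 409 kPa.
Isothermal: T stays 589 K; PV = const ⇒ V₂ = 115 L, P₂ = 126 kPa.
ΔU = 0 (ideal gas, T constant).
W = nRT ln(V₂/V₁) = 2.96×8.314×589×ln(3.24) = 17000 J.
Q = ΔU + W = 17000 J.

17000 J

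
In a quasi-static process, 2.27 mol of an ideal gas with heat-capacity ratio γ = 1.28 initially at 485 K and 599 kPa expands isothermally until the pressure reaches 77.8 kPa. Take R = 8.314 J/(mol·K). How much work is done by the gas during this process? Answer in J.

18700 J

V₁ = nRT₁/P₁ = 2.27×8.314×485/599 = 15.3 L.
Isothermal: T stays 485 K; PV = const ⇒ V₂ = 118 L, P₂ = 77.8 kPa.
W = nRT ln(V₂/V₁) = 2.27×8.314×485×ln(7.70) = 18700 J.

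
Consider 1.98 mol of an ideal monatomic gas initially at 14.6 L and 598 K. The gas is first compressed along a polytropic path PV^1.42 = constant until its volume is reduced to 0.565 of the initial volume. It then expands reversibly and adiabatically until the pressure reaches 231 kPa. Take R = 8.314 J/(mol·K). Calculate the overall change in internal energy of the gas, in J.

P₁ = nRT₁/V₁ = 1.98×8.314×598/14.6 = 674 kPa.
Step 1 — Polytropic n=1.42: T₂ = T₁(V₁/V₂)^(n−1) = 598×(1.77)^0.42 = 760 K; P₂ = P₁(V₁/V₂)^n = 1520 kPa.
W = (P₁V₁−P₂V₂)/(n−1) = (674×14.6−1520×8.25)/0.42 = -6350 J.
ΔU = nCvΔT = 1.98×12.5×(760−598) = 4000 J.
Q = ΔU + W = -2350 J.
State after step 1: P = 1520 kPa, V = 8.25 L, T = 760 K.
Step 2 — Adiabatic: T₂/T₁ = (P₂/P₁)^((γ−1)/γ) ⇒ T₂ = 760×(0.152)^0.400 = 358 K; V₂ = 25.5 L.
ΔU = nCvΔT = 1.98×12.5×(358−760) = -9930 J.
Q = 0 for an adiabatic process, so W = −ΔU = 9930 J.
Net over both steps: W = 3580 J, Q = -2350 J, ΔU = -5930 J.

-5930 J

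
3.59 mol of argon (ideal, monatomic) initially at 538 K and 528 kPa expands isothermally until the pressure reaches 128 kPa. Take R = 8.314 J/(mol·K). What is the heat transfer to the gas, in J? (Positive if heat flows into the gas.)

22800 J

V₁ = nRT₁/P₁ = 3.59×8.314×538/528 = 30.4 L.
Isothermal: T stays 538 K; PV = const ⇒ V₂ = 125 L, P₂ = 128 kPa.
ΔU = 0 (ideal gas, T constant).
W = nRT ln(V₂/V₁) = 3.59×8.314×538×ln(4.12) = 22800 J.
Q = ΔU + W = 22800 J.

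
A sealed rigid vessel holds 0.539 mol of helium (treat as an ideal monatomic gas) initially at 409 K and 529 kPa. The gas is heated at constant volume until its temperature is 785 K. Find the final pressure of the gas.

V₁ = nRT₁/P₁ = 0.539×8.314×409/529 = 3.46 L.
Isochoric: V stays 3.46 L; P/T = const ⇒ T₂ = 785 K, P₂ = 1020 kPa.

1020 kPa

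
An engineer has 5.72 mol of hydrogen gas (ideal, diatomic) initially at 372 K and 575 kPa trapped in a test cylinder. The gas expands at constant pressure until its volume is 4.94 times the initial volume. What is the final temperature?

V₁ = nRT₁/P₁ = 5.72×8.314×372/575 = 30.8 L.
Isobaric: P stays 575 kPa; V/T = const ⇒ T₂ = 1840 K, V₂ = 152 L.

1840 K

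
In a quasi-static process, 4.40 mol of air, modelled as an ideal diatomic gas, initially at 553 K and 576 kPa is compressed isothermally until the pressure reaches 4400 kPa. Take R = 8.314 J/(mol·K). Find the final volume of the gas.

4.60 L

V₁ = nRT₁/P₁ = 4.40×8.314×553/576 = 35.1 L.
Isothermal: T stays 553 K; PV = const ⇒ V₂ = 4.60 L, P₂ = 4400 kPa.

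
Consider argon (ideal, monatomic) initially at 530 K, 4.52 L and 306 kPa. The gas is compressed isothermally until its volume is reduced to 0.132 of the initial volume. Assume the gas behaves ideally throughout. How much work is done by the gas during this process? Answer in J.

-2800 J

n = P₁V₁/(RT₁) = 306×4.52/(8.314×530) = 0.314 mol.
Isothermal: T stays 530 K; PV = const ⇒ V₂ = 0.597 L, P₂ = 2320 kPa.
W = nRT ln(V₂/V₁) = 0.314×8.314×530×ln(0.132) = -2800 J.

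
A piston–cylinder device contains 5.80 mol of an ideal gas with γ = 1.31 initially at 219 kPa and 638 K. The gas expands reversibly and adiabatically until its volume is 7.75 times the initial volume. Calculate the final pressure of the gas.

15.0 kPa

V₁ = nRT₁/P₁ = 5.80×8.314×638/219 = 140 L.
Adiabatic: TV^(γ−1) = const ⇒ T₂ = 638×(0.129)^0.310 = 338 K; PV^γ = const ⇒ P₂ = 15.0 kPa.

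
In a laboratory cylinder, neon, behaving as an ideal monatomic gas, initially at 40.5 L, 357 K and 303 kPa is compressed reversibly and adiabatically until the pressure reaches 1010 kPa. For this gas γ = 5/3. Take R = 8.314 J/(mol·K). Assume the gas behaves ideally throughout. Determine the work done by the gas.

n = P₁V₁/(RT₁) = 303×40.5/(8.314×357) = 4.13 mol.
Adiabatic: T₂/T₁ = (P₂/P₁)^((γ−1)/γ) ⇒ T₂ = 357×(3.33)^0.400 = 578 K; V₂ = 19.7 L.
ΔU = nCvΔT = 4.13×12.5×(578−357) = 11400 J.
Q = 0 for an adiabatic process, so W = −ΔU = -11400 J.

-11400 J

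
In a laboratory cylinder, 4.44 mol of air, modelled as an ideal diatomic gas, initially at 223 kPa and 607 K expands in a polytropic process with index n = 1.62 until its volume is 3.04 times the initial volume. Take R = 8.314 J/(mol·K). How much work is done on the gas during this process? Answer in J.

V₁ = nRT₁/P₁ = 4.44×8.314×607/223 = 100 L.
Polytropic n=1.62: T₂ = T₁(V₁/V₂)^(n−1) = 607×(0.329)^0.62 = 305 K; P₂ = P₁(V₁/V₂)^n = 36.8 kPa.
W = (P₁V₁−P₂V₂)/(n−1) = (223×100−36.8×305)/0.62 = 18000 J.
Work done on the gas = −W_by = -18000 J.

-18000 J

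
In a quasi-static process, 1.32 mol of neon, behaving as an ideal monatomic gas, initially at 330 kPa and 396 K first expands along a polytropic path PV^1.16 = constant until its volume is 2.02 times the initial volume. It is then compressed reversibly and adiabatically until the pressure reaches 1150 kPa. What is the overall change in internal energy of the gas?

6780 J

V₁ = nRT₁/P₁ = 1.32×8.314×396/330 = 13.2 L.
Step 1 — Polytropic n=1.16: T₂ = T₁(V₁/V₂)^(n−1) = 396×(0.495)^0.16 = 354 K; P₂ = P₁(V₁/V₂)^n = 146 kPa.
W = (P₁V₁−P₂V₂)/(n−1) = (330×13.2−146×26.6)/0.16 = 2890 J.
ΔU = nCvΔT = 1.32×12.5×(354−396) = -694 J.
Q = ΔU + W = 2200 J.
State after step 1: P = 146 kPa, V = 26.6 L, T = 354 K.
Step 2 — Adiabatic: T₂/T₁ = (P₂/P₁)^((γ−1)/γ) ⇒ T₂ = 354×(7.88)^0.400 = 808 K; V₂ = 7.71 L.
ΔU = nCvΔT = 1.32×12.5×(808−354) = 7480 J.
Q = 0 for an adiabatic process, so W = −ΔU = -7480 J.
Net over both steps: W = -4590 J, Q = 2200 J, ΔU = 6780 J.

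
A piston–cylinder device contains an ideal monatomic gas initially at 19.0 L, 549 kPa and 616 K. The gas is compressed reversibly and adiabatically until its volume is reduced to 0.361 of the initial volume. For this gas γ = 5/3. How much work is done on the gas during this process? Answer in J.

n = P₁V₁/(RT₁) = 549×19.0/(8.314×616) = 2.04 mol.
Adiabatic: TV^(γ−1) = const ⇒ T₂ = 616×(2.77)^0.667 = 1210 K; PV^γ = const ⇒ P₂ = 3000 kPa.
ΔU = nCvΔT = 2.04×12.5×(1210−616) = 15200 J.
Q = 0 for an adiabatic process, so W = −ΔU = -15200 J.
Work done on the gas = −W_by = 15200 J.

15200 J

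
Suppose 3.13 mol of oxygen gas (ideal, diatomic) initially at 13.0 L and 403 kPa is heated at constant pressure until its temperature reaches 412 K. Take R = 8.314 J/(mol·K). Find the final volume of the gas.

26.6 L

T₁ = P₁V₁/(nR) = 403×13.0/(3.13×8.314) = 201 K.
Isobaric: P stays 403 kPa; V/T = const ⇒ T₂ = 412 K, V₂ = 26.6 L.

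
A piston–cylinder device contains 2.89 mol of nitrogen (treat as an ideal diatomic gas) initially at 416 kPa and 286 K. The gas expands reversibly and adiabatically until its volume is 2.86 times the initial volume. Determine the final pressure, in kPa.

95.5 kPa

V₁ = nRT₁/P₁ = 2.89×8.314×286/416 = 16.5 L.
Adiabatic: TV^(γ−1) = const ⇒ T₂ = 286×(0.350)^0.400 = 188 K; PV^γ = const ⇒ P₂ = 95.5 kPa.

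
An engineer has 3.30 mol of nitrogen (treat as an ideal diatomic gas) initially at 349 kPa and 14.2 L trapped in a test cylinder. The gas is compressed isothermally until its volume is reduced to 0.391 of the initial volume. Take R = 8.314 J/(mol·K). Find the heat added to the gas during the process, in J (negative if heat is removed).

-4650 J

T₁ = P₁V₁/(nR) = 349×14.2/(3.30×8.314) = 181 K.
Isothermal: T stays 181 K; PV = const ⇒ V₂ = 5.55 L, P₂ = 893 kPa.
ΔU = 0 (ideal gas, T constant).
W = nRT ln(V₂/V₁) = 3.30×8.314×181×ln(0.391) = -4650 J.
Q = ΔU + W = -4650 J.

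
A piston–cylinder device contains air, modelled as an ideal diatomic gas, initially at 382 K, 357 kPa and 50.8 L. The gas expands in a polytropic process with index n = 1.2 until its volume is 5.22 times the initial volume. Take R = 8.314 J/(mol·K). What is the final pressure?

49.1 kPa

Polytropic n=1.2: T₂ = T₁(V₁/V₂)^(n−1) = 382×(0.192)^0.20 = 274 K; P₂ = P₁(V₁/V₂)^n = 49.1 kPa.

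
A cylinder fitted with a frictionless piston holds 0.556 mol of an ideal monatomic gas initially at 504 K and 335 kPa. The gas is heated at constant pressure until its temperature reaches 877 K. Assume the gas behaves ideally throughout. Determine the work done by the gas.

V₁ = nRT₁/P₁ = 0.556×8.314×504/335 = 6.95 L.
Isobaric: P stays 335 kPa; V/T = const ⇒ T₂ = 877 K, V₂ = 12.1 L.
W = PΔV = 335×(12.1−6.95) kPa·L = 1720 J.

1720 J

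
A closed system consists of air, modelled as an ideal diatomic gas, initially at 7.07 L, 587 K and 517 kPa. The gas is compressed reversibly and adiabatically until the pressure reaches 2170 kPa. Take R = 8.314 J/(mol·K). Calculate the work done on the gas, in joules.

4630 J

n = P₁V₁/(RT₁) = 517×7.07/(8.314×587) = 0.749 mol.
Adiabatic: T₂/T₁ = (P₂/P₁)^((γ−1)/γ) ⇒ T₂ = 587×(4.20)^0.286 = 884 K; V₂ = 2.54 L.
ΔU = nCvΔT = 0.749×20.8×(884−587) = 4630 J.
Q = 0 for an adiabatic process, so W = −ΔU = -4630 J.
Work done on the gas = −W_by = 4630 J.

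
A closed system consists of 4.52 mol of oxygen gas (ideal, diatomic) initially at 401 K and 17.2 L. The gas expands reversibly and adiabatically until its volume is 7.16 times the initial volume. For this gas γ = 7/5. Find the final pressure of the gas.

P₁ = nRT₁/V₁ = 4.52×8.314×401/17.2 = 876 kPa.
Adiabatic: TV^(γ−1) = const ⇒ T₂ = 401×(0.140)^0.400 = 182 K; PV^γ = const ⇒ P₂ = 55.7 kPa.

55.7 kPa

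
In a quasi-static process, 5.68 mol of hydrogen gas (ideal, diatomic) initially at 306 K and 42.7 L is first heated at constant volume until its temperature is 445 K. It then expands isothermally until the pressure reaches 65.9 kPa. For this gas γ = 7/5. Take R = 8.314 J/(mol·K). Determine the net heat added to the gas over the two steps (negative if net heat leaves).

P₁ = nRT₁/V₁ = 5.68×8.314×306/42.7 = 338 kPa.
Step 1 — Isochoric: V stays 42.7 L; P/T = const ⇒ T₂ = 445 K, P₂ = 492 kPa.
W = 0 (no volume change).
ΔU = nCvΔT = 5.68×20.8×(445−306) = 16400 J.
Q = ΔU = 16400 J.
State after step 1: P = 492 kPa, V = 42.7 L, T = 445 K.
Step 2 — Isothermal: T stays 445 K; PV = const ⇒ V₂ = 319 L, P₂ = 65.9 kPa.
ΔU = 0 (ideal gas, T constant).
W = nRT ln(V₂/V₁) = 5.68×8.314×445×ln(7.47) = 42300 J.
Q = ΔU + W = 42300 J.
Net over both steps: W = 42300 J, Q = 58700 J, ΔU = 16400 J.

58700 J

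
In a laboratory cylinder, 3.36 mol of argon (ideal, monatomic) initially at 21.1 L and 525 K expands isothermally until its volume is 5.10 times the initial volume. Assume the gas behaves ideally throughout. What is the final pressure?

136 kPa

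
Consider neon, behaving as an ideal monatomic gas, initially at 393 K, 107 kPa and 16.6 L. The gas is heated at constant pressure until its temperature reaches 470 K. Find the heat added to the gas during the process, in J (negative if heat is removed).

n = P₁V₁/(RT₁) = 107×16.6/(8.314×393) = 0.544 mol.
Isobaric: P stays 107 kPa; V/T = const ⇒ T₂ = 470 K, V₂ = 19.9 L.
W = PΔV = 107×(19.9−16.6) kPa·L = 348 J.
ΔU = nCvΔT = 0.544×12.5×(470−393) = 522 J.
Q = ΔU + W = nCpΔT = 870 J.

870 J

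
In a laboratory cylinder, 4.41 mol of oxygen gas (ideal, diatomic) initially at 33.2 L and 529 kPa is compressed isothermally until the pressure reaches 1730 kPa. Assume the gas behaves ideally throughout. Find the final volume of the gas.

T₁ = P₁V₁/(nR) = 529×33.2/(4.41×8.314) = 479 K.
Isothermal: T stays 479 K; PV = const ⇒ V₂ = 10.2 L, P₂ = 1730 kPa.

10.2 L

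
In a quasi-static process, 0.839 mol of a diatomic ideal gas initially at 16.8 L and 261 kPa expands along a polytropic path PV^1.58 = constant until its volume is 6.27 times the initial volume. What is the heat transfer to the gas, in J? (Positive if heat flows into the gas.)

-2230 J

T₁ = P₁V₁/(nR) = 261×16.8/(0.839×8.314) = 629 K.
Polytropic n=1.58: T₂ = T₁(V₁/V₂)^(n−1) = 629×(0.159)^0.58 = 217 K; P₂ = P₁(V₁/V₂)^n = 14.4 kPa.
W = (P₁V₁−P₂V₂)/(n−1) = (261×16.8−14.4×105)/0.58 = 4950 J.
ΔU = nCvΔT = 0.839×20.8×(217−629) = -7180 J.
Q = ΔU + W = -2230 J.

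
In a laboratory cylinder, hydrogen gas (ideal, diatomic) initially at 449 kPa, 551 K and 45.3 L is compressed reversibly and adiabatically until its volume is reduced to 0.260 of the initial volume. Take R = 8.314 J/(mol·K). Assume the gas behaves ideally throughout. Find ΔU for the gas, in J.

36300 J

n = P₁V₁/(RT₁) = 449×45.3/(8.314×551) = 4.44 mol.
Adiabatic: TV^(γ−1) = const ⇒ T₂ = 551×(3.85)^0.400 = 944 K; PV^γ = const ⇒ P₂ = 2960 kPa.
For an ideal gas ΔU = nCvΔT with Cv = (5/2)R = 20.8 J/(mol·K).
ΔU = 4.44×20.8×(944−551) = 36300 J.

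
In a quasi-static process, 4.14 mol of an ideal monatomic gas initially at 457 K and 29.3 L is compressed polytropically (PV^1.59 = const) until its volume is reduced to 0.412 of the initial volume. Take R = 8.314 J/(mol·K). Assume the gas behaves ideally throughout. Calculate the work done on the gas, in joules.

18300 J

P₁ = nRT₁/V₁ = 4.14×8.314×457/29.3 = 537 kPa.
Polytropic n=1.59: T₂ = T₁(V₁/V₂)^(n−1) = 457×(2.43)^0.59 = 771 K; P₂ = P₁(V₁/V₂)^n = 2200 kPa.
W = (P₁V₁−P₂V₂)/(n−1) = (537×29.3−2200×12.1)/0.59 = -18300 J.
Work done on the gas = −W_by = 18300 J.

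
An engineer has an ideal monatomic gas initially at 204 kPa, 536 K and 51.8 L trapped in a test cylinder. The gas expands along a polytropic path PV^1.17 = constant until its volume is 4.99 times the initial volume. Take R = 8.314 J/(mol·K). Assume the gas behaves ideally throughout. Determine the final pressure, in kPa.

31.1 kPa

Polytropic n=1.17: T₂ = T₁(V₁/V₂)^(n−1) = 536×(0.200)^0.17 = 408 K; P₂ = P₁(V₁/V₂)^n = 31.1 kPa.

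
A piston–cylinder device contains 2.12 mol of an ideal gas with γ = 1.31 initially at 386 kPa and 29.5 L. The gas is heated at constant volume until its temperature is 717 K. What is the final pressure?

428 kPa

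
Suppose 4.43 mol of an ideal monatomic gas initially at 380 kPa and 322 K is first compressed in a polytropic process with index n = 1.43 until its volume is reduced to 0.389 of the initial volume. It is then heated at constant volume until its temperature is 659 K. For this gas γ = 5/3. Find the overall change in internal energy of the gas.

V₁ = nRT₁/P₁ = 4.43×8.314×322/380 = 31.2 L.
Step 1 — Polytropic n=1.43: T₂ = T₁(V₁/V₂)^(n−1) = 322×(2.57)^0.43 = 483 K; P₂ = P₁(V₁/V₂)^n = 1470 kPa.
W = (P₁V₁−P₂V₂)/(n−1) = (380×31.2−1470×12.1)/0.43 = -13800 J.
ΔU = nCvΔT = 4.43×12.5×(483−322) = 8910 J.
Q = ΔU + W = -4900 J.
State after step 1: P = 1470 kPa, V = 12.1 L, T = 483 K.
Step 2 — Isochoric: V stays 12.1 L; P/T = const ⇒ T₂ = 659 K, P₂ = 2000 kPa.
W = 0 (no volume change).
ΔU = nCvΔT = 4.43×12.5×(659−483) = 9710 J.
Q = ΔU = 9710 J.
Net over both steps: W = -13800 J, Q = 4810 J, ΔU = 18600 J.

18600 J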